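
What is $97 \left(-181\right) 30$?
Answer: $-526710$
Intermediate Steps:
$97 \left(-181\right) 30 = \left(-17557\right) 30 = -526710$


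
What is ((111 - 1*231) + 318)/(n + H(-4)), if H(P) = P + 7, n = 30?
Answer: 6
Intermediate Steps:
H(P) = 7 + P
((111 - 1*231) + 318)/(n + H(-4)) = ((111 - 1*231) + 318)/(30 + (7 - 4)) = ((111 - 231) + 318)/(30 + 3) = (-120 + 318)/33 = 198*(1/33) = 6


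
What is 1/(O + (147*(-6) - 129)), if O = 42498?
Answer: 1/41487 ≈ 2.4104e-5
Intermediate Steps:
1/(O + (147*(-6) - 129)) = 1/(42498 + (147*(-6) - 129)) = 1/(42498 + (-882 - 129)) = 1/(42498 - 1011) = 1/41487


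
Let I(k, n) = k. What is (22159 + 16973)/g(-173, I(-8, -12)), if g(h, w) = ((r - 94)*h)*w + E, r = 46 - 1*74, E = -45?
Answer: -39132/168893 ≈ -0.23170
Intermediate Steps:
r = -28 (r = 46 - 74 = -28)
g(h, w) = -45 - 122*h*w (g(h, w) = ((-28 - 94)*h)*w - 45 = (-122*h)*w - 45 = -122*h*w - 45 = -45 - 122*h*w)
(22159 + 16973)/g(-173, I(-8, -12)) = (22159 + 16973)/(-45 - 122*(-173)*(-8)) = 39132/(-45 - 168848) = 39132/(-168893) = 39132*(-1/168893) = -39132/168893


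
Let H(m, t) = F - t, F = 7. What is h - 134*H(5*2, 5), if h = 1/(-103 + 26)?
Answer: -20637/77 ≈ -268.01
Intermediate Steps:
H(m, t) = 7 - t
h = -1/77 (h = 1/(-77) = -1/77 ≈ -0.012987)
h - 134*H(5*2, 5) = -1/77 - 134*(7 - 1*5) = -1/77 - 134*(7 - 5) = -1/77 - 134*2 = -1/77 - 268 = -20637/77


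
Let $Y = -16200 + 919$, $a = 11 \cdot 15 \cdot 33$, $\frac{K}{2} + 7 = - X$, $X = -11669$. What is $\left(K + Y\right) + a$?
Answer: $13488$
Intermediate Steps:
$K = 23324$ ($K = -14 + 2 \left(\left(-1\right) \left(-11669\right)\right) = -14 + 2 \cdot 11669 = -14 + 23338 = 23324$)
$a = 5445$ ($a = 165 \cdot 33 = 5445$)
$Y = -15281$
$\left(K + Y\right) + a = \left(23324 - 15281\right) + 5445 = 8043 + 5445 = 13488$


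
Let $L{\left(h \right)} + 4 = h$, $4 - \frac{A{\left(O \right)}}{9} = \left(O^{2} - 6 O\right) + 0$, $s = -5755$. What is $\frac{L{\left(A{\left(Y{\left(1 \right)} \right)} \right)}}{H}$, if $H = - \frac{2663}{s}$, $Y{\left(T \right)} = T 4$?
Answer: $\frac{598520}{2663} \approx 224.75$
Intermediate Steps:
$Y{\left(T \right)} = 4 T$
$A{\left(O \right)} = 36 - 9 O^{2} + 54 O$ ($A{\left(O \right)} = 36 - 9 \left(\left(O^{2} - 6 O\right) + 0\right) = 36 - 9 \left(O^{2} - 6 O\right) = 36 - \left(- 54 O + 9 O^{2}\right) = 36 - 9 O^{2} + 54 O$)
$H = \frac{2663}{5755}$ ($H = - \frac{2663}{-5755} = \left(-2663\right) \left(- \frac{1}{5755}\right) = \frac{2663}{5755} \approx 0.46273$)
$L{\left(h \right)} = -4 + h$
$\frac{L{\left(A{\left(Y{\left(1 \right)} \right)} \right)}}{H} = \frac{-4 + \left(36 - 9 \left(4 \cdot 1\right)^{2} + 54 \cdot 4 \cdot 1\right)}{\frac{2663}{5755}} = \left(-4 + \left(36 - 9 \cdot 4^{2} + 54 \cdot 4\right)\right) \frac{5755}{2663} = \left(-4 + \left(36 - 144 + 216\right)\right) \frac{5755}{2663} = \left(-4 + 108\right) \frac{5755}{2663} = 104 \cdot \frac{5755}{2663} = \frac{598520}{2663}$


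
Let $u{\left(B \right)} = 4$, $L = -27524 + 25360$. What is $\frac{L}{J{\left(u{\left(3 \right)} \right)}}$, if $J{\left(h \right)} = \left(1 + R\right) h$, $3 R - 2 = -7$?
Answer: $\frac{1623}{2} \approx 811.5$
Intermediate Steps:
$R = - \frac{5}{3}$ ($R = \frac{2}{3} + \frac{1}{3} \left(-7\right) = \frac{2}{3} - \frac{7}{3} = - \frac{5}{3} \approx -1.6667$)
$L = -2164$
$J{\left(h \right)} = - \frac{2 h}{3}$ ($J{\left(h \right)} = \left(1 - \frac{5}{3}\right) h = - \frac{2 h}{3}$)
$\frac{L}{J{\left(u{\left(3 \right)} \right)}} = - \frac{2164}{\left(- \frac{2}{3}\right) 4} = - \frac{2164}{- \frac{8}{3}} = \left(-2164\right) \left(- \frac{3}{8}\right) = \frac{1623}{2}$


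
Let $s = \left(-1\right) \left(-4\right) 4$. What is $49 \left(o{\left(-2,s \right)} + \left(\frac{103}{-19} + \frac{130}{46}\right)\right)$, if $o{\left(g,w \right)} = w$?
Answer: $\frac{287042}{437} \approx 656.85$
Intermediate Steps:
$s = 16$ ($s = 4 \cdot 4 = 16$)
$49 \left(o{\left(-2,s \right)} + \left(\frac{103}{-19} + \frac{130}{46}\right)\right) = 49 \left(16 + \left(\frac{103}{-19} + \frac{130}{46}\right)\right) = 49 \left(16 + \left(103 \left(- \frac{1}{19}\right) + 130 \cdot \frac{1}{46}\right)\right) = 49 \left(16 + \left(- \frac{103}{19} + \frac{65}{23}\right)\right) = 49 \left(16 - \frac{1134}{437}\right) = 49 \cdot \frac{5858}{437} = \frac{287042}{437}$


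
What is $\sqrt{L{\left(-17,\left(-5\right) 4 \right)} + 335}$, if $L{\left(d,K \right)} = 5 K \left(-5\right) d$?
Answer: $i \sqrt{8165} \approx 90.36 i$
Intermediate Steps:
$L{\left(d,K \right)} = - 25 K d$ ($L{\left(d,K \right)} = 5 \left(- 5 K\right) d = - 25 K d$)
$\sqrt{L{\left(-17,\left(-5\right) 4 \right)} + 335} = \sqrt{\left(-25\right) \left(\left(-5\right) 4\right) \left(-17\right) + 335} = \sqrt{\left(-25\right) \left(-20\right) \left(-17\right) + 335} = \sqrt{-8500 + 335} = \sqrt{-8165} = i \sqrt{8165}$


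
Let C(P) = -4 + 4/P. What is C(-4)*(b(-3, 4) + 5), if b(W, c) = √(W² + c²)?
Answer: -50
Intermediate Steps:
C(-4)*(b(-3, 4) + 5) = (-4 + 4/(-4))*(√((-3)² + 4²) + 5) = (-4 + 4*(-¼))*(√(9 + 16) + 5) = (-4 - 1)*(√25 + 5) = -5*(5 + 5) = -5*10 = -50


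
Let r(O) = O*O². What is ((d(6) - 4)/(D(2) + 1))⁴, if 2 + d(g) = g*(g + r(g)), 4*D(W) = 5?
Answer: 9770775678976/81 ≈ 1.2063e+11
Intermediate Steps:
D(W) = 5/4 (D(W) = (¼)*5 = 5/4)
r(O) = O³
d(g) = -2 + g*(g + g³)
((d(6) - 4)/(D(2) + 1))⁴ = (((-2 + 6² + 6⁴) - 4)/(5/4 + 1))⁴ = (((-2 + 36 + 1296) - 4)/(9/4))⁴ = ((1330 - 4)*(4/9))⁴ = (1326*(4/9))⁴ = (1768/3)⁴ = 9770775678976/81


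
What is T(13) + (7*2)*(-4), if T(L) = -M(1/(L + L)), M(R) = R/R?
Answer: -57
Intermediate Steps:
M(R) = 1
T(L) = -1 (T(L) = -1*1 = -1)
T(13) + (7*2)*(-4) = -1 + (7*2)*(-4) = -1 + 14*(-4) = -1 - 56 = -57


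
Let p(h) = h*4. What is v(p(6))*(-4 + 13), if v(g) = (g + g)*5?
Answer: 2160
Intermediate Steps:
p(h) = 4*h
v(g) = 10*g (v(g) = (2*g)*5 = 10*g)
v(p(6))*(-4 + 13) = (10*(4*6))*(-4 + 13) = (10*24)*9 = 240*9 = 2160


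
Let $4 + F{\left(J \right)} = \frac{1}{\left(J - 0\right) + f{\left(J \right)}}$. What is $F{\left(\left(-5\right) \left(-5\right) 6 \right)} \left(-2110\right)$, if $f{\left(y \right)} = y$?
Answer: $\frac{252989}{30} \approx 8433.0$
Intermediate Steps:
$F{\left(J \right)} = -4 + \frac{1}{2 J}$ ($F{\left(J \right)} = -4 + \frac{1}{\left(J - 0\right) + J} = -4 + \frac{1}{\left(J + 0\right) + J} = -4 + \frac{1}{J + J} = -4 + \frac{1}{2 J}$)
$F{\left(\left(-5\right) \left(-5\right) 6 \right)} \left(-2110\right) = \left(-4 + \frac{1}{2 \left(-5\right) \left(-5\right) 6}\right) \left(-2110\right) = \left(-4 + \frac{1}{2 \cdot 25 \cdot 6}\right) \left(-2110\right) = \left(-4 + \frac{1}{2 \cdot 150}\right) \left(-2110\right) = \left(-4 + \frac{1}{2} \cdot \frac{1}{150}\right) \left(-2110\right) = \left(-4 + \frac{1}{300}\right) \left(-2110\right) = \left(- \frac{1199}{300}\right) \left(-2110\right) = \frac{252989}{30}$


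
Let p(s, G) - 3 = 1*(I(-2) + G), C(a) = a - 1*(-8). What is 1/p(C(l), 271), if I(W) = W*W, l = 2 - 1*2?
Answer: 1/278 ≈ 0.0035971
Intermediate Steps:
l = 0 (l = 2 - 2 = 0)
C(a) = 8 + a (C(a) = a + 8 = 8 + a)
I(W) = W**2
p(s, G) = 7 + G (p(s, G) = 3 + 1*((-2)**2 + G) = 3 + 1*(4 + G) = 3 + (4 + G) = 7 + G)
1/p(C(l), 271) = 1/(7 + 271) = 1/278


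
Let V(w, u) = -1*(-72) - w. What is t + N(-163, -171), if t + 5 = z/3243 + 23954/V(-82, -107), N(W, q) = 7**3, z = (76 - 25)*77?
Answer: 5883148/11891 ≈ 494.76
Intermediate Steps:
z = 3927 (z = 51*77 = 3927)
V(w, u) = 72 - w
N(W, q) = 343
t = 1804535/11891 (t = -5 + (3927/3243 + 23954/(72 - 1*(-82))) = -5 + (3927*(1/3243) + 23954/(72 + 82)) = -5 + (1309/1081 + 23954/154) = -5 + (1309/1081 + 23954*(1/154)) = -5 + (1309/1081 + 1711/11) = -5 + 1863990/11891 = 1804535/11891 ≈ 151.76)
t + N(-163, -171) = 1804535/11891 + 343 = 5883148/11891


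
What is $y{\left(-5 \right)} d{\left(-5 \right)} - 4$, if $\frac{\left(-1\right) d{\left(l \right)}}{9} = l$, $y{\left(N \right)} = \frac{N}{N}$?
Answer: $41$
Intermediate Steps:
$y{\left(N \right)} = 1$
$d{\left(l \right)} = - 9 l$
$y{\left(-5 \right)} d{\left(-5 \right)} - 4 = 1 \left(\left(-9\right) \left(-5\right)\right) - 4 = 1 \cdot 45 - 4 = 45 - 4 = 41$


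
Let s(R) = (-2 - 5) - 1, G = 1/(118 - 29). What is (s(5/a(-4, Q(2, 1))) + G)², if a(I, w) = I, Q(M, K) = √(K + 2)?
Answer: 505521/7921 ≈ 63.820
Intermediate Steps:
Q(M, K) = √(2 + K)
G = 1/89 ≈ 0.011236
s(R) = -8 (s(R) = -7 - 1 = -8)
(s(5/a(-4, Q(2, 1))) + G)² = (-8 + 1/89)² = (-711/89)² = 505521/7921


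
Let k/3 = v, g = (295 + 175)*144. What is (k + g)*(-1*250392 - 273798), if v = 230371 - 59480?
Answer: -304215239070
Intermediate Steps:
g = 67680 (g = 470*144 = 67680)
v = 170891
k = 512673 (k = 3*170891 = 512673)
(k + g)*(-1*250392 - 273798) = (512673 + 67680)*(-1*250392 - 273798) = 580353*(-250392 - 273798) = 580353*(-524190) = -304215239070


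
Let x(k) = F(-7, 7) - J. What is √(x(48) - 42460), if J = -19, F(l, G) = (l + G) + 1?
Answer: 2*I*√10610 ≈ 206.01*I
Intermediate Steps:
F(l, G) = 1 + G + l (F(l, G) = (G + l) + 1 = 1 + G + l)
x(k) = 20 (x(k) = (1 + 7 - 7) - 1*(-19) = 1 + 19 = 20)
√(x(48) - 42460) = √(20 - 42460) = √(-42440) = 2*I*√10610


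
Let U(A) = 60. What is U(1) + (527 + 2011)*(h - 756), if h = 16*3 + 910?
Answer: 512736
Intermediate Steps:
h = 958 (h = 48 + 910 = 958)
U(1) + (527 + 2011)*(h - 756) = 60 + (527 + 2011)*(958 - 756) = 60 + 2538*202 = 60 + 512676 = 512736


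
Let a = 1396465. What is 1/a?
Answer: 1/1396465 ≈ 7.1609e-7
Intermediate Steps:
1/a = 1/1396465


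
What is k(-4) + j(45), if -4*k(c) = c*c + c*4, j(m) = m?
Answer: 45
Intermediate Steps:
k(c) = -c - c**2/4 (k(c) = -(c*c + c*4)/4 = -(c**2 + 4*c)/4 = -c - c**2/4)
k(-4) + j(45) = -1/4*(-4)*(4 - 4) + 45 = -1/4*(-4)*0 + 45 = 0 + 45 = 45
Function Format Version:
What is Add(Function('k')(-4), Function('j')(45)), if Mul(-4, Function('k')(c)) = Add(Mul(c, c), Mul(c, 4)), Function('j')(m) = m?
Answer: 45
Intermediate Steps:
Function('k')(c) = Add(Mul(-1, c), Mul(Rational(-1, 4), Pow(c, 2))) (Function('k')(c) = Mul(Rational(-1, 4), Add(Mul(c, c), Mul(c, 4))) = Mul(Rational(-1, 4), Add(Pow(c, 2), Mul(4, c))) = Add(Mul(-1, c), Mul(Rational(-1, 4), Pow(c, 2))))
Add(Function('k')(-4), Function('j')(45)) = Add(Mul(Rational(-1, 4), -4, Add(4, -4)), 45) = Add(Mul(Rational(-1, 4), -4, 0), 45) = Add(0, 45) = 45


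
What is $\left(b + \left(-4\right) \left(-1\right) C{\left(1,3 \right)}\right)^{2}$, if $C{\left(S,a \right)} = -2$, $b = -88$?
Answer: $9216$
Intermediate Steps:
$\left(b + \left(-4\right) \left(-1\right) C{\left(1,3 \right)}\right)^{2} = \left(-88 + \left(-4\right) \left(-1\right) \left(-2\right)\right)^{2} = \left(-88 + 4 \left(-2\right)\right)^{2} = \left(-88 - 8\right)^{2} = \left(-96\right)^{2} = 9216$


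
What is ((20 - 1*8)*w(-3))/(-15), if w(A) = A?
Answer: 12/5 ≈ 2.4000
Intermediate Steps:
((20 - 1*8)*w(-3))/(-15) = ((20 - 1*8)*(-3))/(-15) = ((20 - 8)*(-3))*(-1/15) = (12*(-3))*(-1/15) = -36*(-1/15) = 12/5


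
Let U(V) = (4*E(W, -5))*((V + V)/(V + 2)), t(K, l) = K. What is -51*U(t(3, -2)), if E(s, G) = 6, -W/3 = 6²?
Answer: -7344/5 ≈ -1468.8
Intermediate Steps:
W = -108 (W = -3*6² = -3*36 = -108)
U(V) = 48*V/(2 + V) (U(V) = (4*6)*((V + V)/(V + 2)) = 24*((2*V)/(2 + V)) = 24*(2*V/(2 + V)) = 48*V/(2 + V))
-51*U(t(3, -2)) = -2448*3/(2 + 3) = -2448*3/5 = -51*144/5 = -7344/5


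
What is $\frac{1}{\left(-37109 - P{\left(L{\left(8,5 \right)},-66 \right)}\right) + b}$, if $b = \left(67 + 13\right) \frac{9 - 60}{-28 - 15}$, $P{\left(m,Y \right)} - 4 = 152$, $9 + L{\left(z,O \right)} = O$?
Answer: $- \frac{43}{1598315} \approx -2.6903 \cdot 10^{-5}$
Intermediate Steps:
$L{\left(z,O \right)} = -9 + O$
$P{\left(m,Y \right)} = 156$ ($P{\left(m,Y \right)} = 4 + 152 = 156$)
$b = \frac{4080}{43}$ ($b = 80 \left(- \frac{51}{-43}\right) = 80 \left(\left(-51\right) \left(- \frac{1}{43}\right)\right) = 80 \cdot \frac{51}{43} = \frac{4080}{43} \approx 94.884$)
$\frac{1}{\left(-37109 - P{\left(L{\left(8,5 \right)},-66 \right)}\right) + b} = \frac{1}{\left(-37109 - 156\right) + \frac{4080}{43}} = \frac{1}{-37265 + \frac{4080}{43}} = \frac{1}{- \frac{1598315}{43}} = - \frac{43}{1598315}$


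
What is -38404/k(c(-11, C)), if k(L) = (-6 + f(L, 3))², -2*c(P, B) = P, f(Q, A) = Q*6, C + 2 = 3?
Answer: -38404/729 ≈ -52.680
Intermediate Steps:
C = 1 (C = -2 + 3 = 1)
f(Q, A) = 6*Q
c(P, B) = -P/2
k(L) = (-6 + 6*L)²
-38404/k(c(-11, C)) = -38404*1/(36*(-1 - ½*(-11))²) = -38404*1/(36*(-1 + 11/2)²) = -38404/(36*(9/2)²) = -38404/(36*(81/4)) = -38404/729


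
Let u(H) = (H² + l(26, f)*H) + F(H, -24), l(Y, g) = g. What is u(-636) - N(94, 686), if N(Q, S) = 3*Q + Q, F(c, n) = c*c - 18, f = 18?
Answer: 797150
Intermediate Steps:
F(c, n) = -18 + c² (F(c, n) = c² - 18 = -18 + c²)
u(H) = -18 + 2*H² + 18*H (u(H) = (H² + 18*H) + (-18 + H²) = -18 + 2*H² + 18*H)
N(Q, S) = 4*Q
u(-636) - N(94, 686) = (-18 + 2*(-636)² + 18*(-636)) - 4*94 = (-18 + 2*404496 - 11448) - 1*376 = (-18 + 808992 - 11448) - 376 = 797526 - 376 = 797150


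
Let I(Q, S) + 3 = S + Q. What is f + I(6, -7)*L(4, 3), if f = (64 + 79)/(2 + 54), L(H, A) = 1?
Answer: -81/56 ≈ -1.4464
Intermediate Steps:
I(Q, S) = -3 + Q + S (I(Q, S) = -3 + (S + Q) = -3 + (Q + S) = -3 + Q + S)
f = 143/56 ≈ 2.5536
f + I(6, -7)*L(4, 3) = 143/56 + (-3 + 6 - 7)*1 = 143/56 - 4*1 = 143/56 - 4 = -81/56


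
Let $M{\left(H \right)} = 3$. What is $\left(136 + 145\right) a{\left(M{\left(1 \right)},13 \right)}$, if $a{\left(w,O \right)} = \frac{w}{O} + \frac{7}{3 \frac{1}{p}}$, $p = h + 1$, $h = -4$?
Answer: $- \frac{24728}{13} \approx -1902.2$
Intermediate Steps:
$p = -3$ ($p = -4 + 1 = -3$)
$a{\left(w,O \right)} = -7 + \frac{w}{O}$ ($a{\left(w,O \right)} = \frac{w}{O} + \frac{7}{3 \frac{1}{-3}} = \frac{w}{O} + \frac{7}{3 \left(- \frac{1}{3}\right)} = \frac{w}{O} + \frac{7}{-1} = \frac{w}{O} + 7 \left(-1\right) = \frac{w}{O} - 7 = -7 + \frac{w}{O}$)
$\left(136 + 145\right) a{\left(M{\left(1 \right)},13 \right)} = \left(136 + 145\right) \left(-7 + \frac{3}{13}\right) = 281 \left(-7 + 3 \cdot \frac{1}{13}\right) = 281 \left(-7 + \frac{3}{13}\right) = 281 \left(- \frac{88}{13}\right) = - \frac{24728}{13}$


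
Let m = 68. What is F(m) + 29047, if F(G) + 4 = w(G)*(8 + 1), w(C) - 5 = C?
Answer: 29700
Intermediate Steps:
w(C) = 5 + C
F(G) = 41 + 9*G (F(G) = -4 + (5 + G)*(8 + 1) = -4 + (5 + G)*9 = -4 + (45 + 9*G) = 41 + 9*G)
F(m) + 29047 = (41 + 9*68) + 29047 = (41 + 612) + 29047 = 653 + 29047 = 29700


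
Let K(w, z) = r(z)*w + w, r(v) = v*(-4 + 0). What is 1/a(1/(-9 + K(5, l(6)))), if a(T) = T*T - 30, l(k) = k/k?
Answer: -576/17279 ≈ -0.033335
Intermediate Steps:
l(k) = 1
r(v) = -4*v (r(v) = v*(-4) = -4*v)
K(w, z) = w - 4*w*z (K(w, z) = (-4*z)*w + w = -4*w*z + w = w - 4*w*z)
a(T) = -30 + T² (a(T) = T² - 30 = -30 + T²)
1/a(1/(-9 + K(5, l(6)))) = 1/(-30 + (1/(-9 + 5*(1 - 4*1)))²) = 1/(-30 + (1/(-9 + 5*(1 - 4)))²) = 1/(-30 + (1/(-9 + 5*(-3)))²) = 1/(-30 + (1/(-9 - 15))²) = 1/(-30 + (1/(-24))²) = 1/(-30 + (-1/24)²) = 1/(-30 + 1/576) = 1/(-17279/576) = -576/17279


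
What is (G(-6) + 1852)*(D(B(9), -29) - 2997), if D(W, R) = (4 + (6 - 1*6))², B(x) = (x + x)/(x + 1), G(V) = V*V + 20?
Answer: -5687748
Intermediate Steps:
G(V) = 20 + V² (G(V) = V² + 20 = 20 + V²)
B(x) = 2*x/(1 + x) (B(x) = (2*x)/(1 + x) = 2*x/(1 + x))
D(W, R) = 16 (D(W, R) = (4 + (6 - 6))² = (4 + 0)² = 4² = 16)
(G(-6) + 1852)*(D(B(9), -29) - 2997) = ((20 + (-6)²) + 1852)*(16 - 2997) = ((20 + 36) + 1852)*(-2981) = (56 + 1852)*(-2981) = 1908*(-2981) = -5687748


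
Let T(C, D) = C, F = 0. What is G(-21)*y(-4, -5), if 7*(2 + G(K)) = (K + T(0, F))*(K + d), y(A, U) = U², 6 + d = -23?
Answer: 3700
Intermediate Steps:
d = -29 (d = -6 - 23 = -29)
G(K) = -2 + K*(-29 + K)/7 (G(K) = -2 + ((K + 0)*(K - 29))/7 = -2 + (K*(-29 + K))/7 = -2 + K*(-29 + K)/7)
G(-21)*y(-4, -5) = (-2 - 29/7*(-21) + (⅐)*(-21)²)*(-5)² = (-2 + 87 + (⅐)*441)*25 = (-2 + 87 + 63)*25 = 148*25 = 3700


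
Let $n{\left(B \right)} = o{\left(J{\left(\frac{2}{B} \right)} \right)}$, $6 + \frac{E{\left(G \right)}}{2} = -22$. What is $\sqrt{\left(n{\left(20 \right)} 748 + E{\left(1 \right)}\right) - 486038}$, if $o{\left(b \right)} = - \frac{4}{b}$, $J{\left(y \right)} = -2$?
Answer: $i \sqrt{484598} \approx 696.13 i$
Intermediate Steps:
$E{\left(G \right)} = -56$ ($E{\left(G \right)} = -12 + 2 \left(-22\right) = -12 - 44 = -56$)
$n{\left(B \right)} = 2$ ($n{\left(B \right)} = - \frac{4}{-2} = \left(-4\right) \left(- \frac{1}{2}\right) = 2$)
$\sqrt{\left(n{\left(20 \right)} 748 + E{\left(1 \right)}\right) - 486038} = \sqrt{\left(2 \cdot 748 - 56\right) - 486038} = \sqrt{\left(1496 - 56\right) - 486038} = \sqrt{1440 - 486038} = \sqrt{-484598} = i \sqrt{484598}$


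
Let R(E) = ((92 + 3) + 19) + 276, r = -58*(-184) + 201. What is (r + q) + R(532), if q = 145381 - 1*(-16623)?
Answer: 173267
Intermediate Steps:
r = 10873 (r = 10672 + 201 = 10873)
q = 162004 (q = 145381 + 16623 = 162004)
R(E) = 390 (R(E) = (95 + 19) + 276 = 114 + 276 = 390)
(r + q) + R(532) = (10873 + 162004) + 390 = 172877 + 390 = 173267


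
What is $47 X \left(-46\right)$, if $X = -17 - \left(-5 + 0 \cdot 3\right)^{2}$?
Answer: $90804$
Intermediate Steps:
$X = -42$ ($X = -17 - \left(-5 + 0\right)^{2} = -17 - \left(-5\right)^{2} = -17 - 25 = -42$)
$47 X \left(-46\right) = 47 \left(-42\right) \left(-46\right) = \left(-1974\right) \left(-46\right) = 90804$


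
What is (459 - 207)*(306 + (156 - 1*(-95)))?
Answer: 140364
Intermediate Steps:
(459 - 207)*(306 + (156 - 1*(-95))) = 252*(306 + (156 + 95)) = 252*(306 + 251) = 252*557 = 140364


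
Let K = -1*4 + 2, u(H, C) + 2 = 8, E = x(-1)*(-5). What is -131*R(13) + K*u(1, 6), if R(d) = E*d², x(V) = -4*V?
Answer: 442768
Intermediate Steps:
E = -20 (E = -4*(-1)*(-5) = 4*(-5) = -20)
u(H, C) = 6 (u(H, C) = -2 + 8 = 6)
K = -2 (K = -4 + 2 = -2)
R(d) = -20*d²
-131*R(13) + K*u(1, 6) = -(-2620)*13² - 2*6 = -(-2620)*169 - 12 = -131*(-3380) - 12 = 442780 - 12 = 442768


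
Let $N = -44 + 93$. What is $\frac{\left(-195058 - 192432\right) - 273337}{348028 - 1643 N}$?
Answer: $- \frac{660827}{267521} \approx -2.4702$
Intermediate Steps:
$N = 49$
$\frac{\left(-195058 - 192432\right) - 273337}{348028 - 1643 N} = \frac{\left(-195058 - 192432\right) - 273337}{348028 - 80507} = \frac{-387490 - 273337}{348028 - 80507} = - \frac{660827}{267521}$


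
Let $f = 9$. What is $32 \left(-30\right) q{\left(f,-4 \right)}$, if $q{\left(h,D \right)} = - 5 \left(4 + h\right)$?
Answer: $62400$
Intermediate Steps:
$q{\left(h,D \right)} = -20 - 5 h$
$32 \left(-30\right) q{\left(f,-4 \right)} = 32 \left(-30\right) \left(-20 - 45\right) = - 960 \left(-20 - 45\right) = \left(-960\right) \left(-65\right) = 62400$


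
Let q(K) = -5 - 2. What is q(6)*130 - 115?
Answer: -1025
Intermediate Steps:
q(K) = -7
q(6)*130 - 115 = -7*130 - 115 = -910 - 115 = -1025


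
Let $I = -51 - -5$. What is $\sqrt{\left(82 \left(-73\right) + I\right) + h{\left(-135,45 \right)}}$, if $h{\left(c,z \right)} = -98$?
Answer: $i \sqrt{6130} \approx 78.294 i$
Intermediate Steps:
$I = -46$ ($I = -51 + 5 = -46$)
$\sqrt{\left(82 \left(-73\right) + I\right) + h{\left(-135,45 \right)}} = \sqrt{\left(82 \left(-73\right) - 46\right) - 98} = \sqrt{\left(-5986 - 46\right) - 98} = \sqrt{-6032 - 98} = \sqrt{-6130} = i \sqrt{6130}$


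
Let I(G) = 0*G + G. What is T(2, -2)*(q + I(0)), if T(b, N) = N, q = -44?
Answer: 88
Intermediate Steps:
I(G) = G (I(G) = 0 + G = G)
T(2, -2)*(q + I(0)) = -2*(-44 + 0) = -2*(-44) = 88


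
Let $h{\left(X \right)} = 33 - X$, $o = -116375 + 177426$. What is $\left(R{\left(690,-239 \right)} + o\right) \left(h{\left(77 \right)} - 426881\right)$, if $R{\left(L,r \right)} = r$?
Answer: $-25962163100$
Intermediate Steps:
$o = 61051$
$\left(R{\left(690,-239 \right)} + o\right) \left(h{\left(77 \right)} - 426881\right) = \left(-239 + 61051\right) \left(\left(33 - 77\right) - 426881\right) = 60812 \left(\left(33 - 77\right) - 426881\right) = 60812 \left(-44 - 426881\right) = 60812 \left(-426925\right) = -25962163100$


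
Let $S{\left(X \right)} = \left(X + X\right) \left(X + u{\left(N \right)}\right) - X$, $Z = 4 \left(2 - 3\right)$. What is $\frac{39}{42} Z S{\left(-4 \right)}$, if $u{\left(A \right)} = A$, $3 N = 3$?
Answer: $-104$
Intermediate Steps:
$N = 1$ ($N = \frac{1}{3} \cdot 3 = 1$)
$Z = -4$ ($Z = 4 \left(-1\right) = -4$)
$S{\left(X \right)} = - X + 2 X \left(1 + X\right)$ ($S{\left(X \right)} = \left(X + X\right) \left(X + 1\right) - X = 2 X \left(1 + X\right) - X = - X + 2 X \left(1 + X\right)$)
$\frac{39}{42} Z S{\left(-4 \right)} = \frac{39}{42} \left(-4\right) \left(- 4 \left(1 + 2 \left(-4\right)\right)\right) = 39 \cdot \frac{1}{42} \left(-4\right) \left(- 4 \left(1 - 8\right)\right) = \frac{13}{14} \left(-4\right) \left(\left(-4\right) \left(-7\right)\right) = \left(- \frac{26}{7}\right) 28 = -104$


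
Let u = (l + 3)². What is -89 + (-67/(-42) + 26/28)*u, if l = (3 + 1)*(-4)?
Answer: 7088/21 ≈ 337.52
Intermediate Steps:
l = -16 (l = 4*(-4) = -16)
u = 169 (u = (-16 + 3)² = (-13)² = 169)
-89 + (-67/(-42) + 26/28)*u = -89 + (-67/(-42) + 26/28)*169 = -89 + (-67*(-1/42) + 26*(1/28))*169 = -89 + (67/42 + 13/14)*169 = -89 + (53/21)*169 = -89 + 8957/21 = 7088/21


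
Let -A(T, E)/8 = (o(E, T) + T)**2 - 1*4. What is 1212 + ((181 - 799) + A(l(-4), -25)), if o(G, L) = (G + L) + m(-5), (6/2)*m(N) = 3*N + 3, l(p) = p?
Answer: -10326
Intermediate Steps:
m(N) = 1 + N (m(N) = (3*N + 3)/3 = (3 + 3*N)/3 = 1 + N)
o(G, L) = -4 + G + L (o(G, L) = (G + L) + (1 - 5) = (G + L) - 4 = -4 + G + L)
A(T, E) = 32 - 8*(-4 + E + 2*T)**2 (A(T, E) = -8*(((-4 + E + T) + T)**2 - 1*4) = -8*((-4 + E + 2*T)**2 - 4) = -8*(-4 + (-4 + E + 2*T)**2) = 32 - 8*(-4 + E + 2*T)**2)
1212 + ((181 - 799) + A(l(-4), -25)) = 1212 + ((181 - 799) + (32 - 8*(-4 - 25 + 2*(-4))**2)) = 1212 + (-618 + (32 - 8*(-4 - 25 - 8)**2)) = 1212 + (-618 + (32 - 8*(-37)**2)) = 1212 + (-618 + (32 - 8*1369)) = 1212 + (-618 + (32 - 10952)) = 1212 + (-618 - 10920) = 1212 - 11538 = -10326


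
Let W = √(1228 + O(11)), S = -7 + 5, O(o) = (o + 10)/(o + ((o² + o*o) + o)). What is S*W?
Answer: -√2377562/22 ≈ -70.088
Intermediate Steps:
O(o) = (10 + o)/(2*o + 2*o²) (O(o) = (10 + o)/(o + ((o² + o²) + o)) = (10 + o)/(o + (2*o² + o)) = (10 + o)/(o + (o + 2*o²)) = (10 + o)/(2*o + 2*o²))
S = -2
W = √2377562/44 (W = √(1228 + (½)*(10 + 11)/(11*(1 + 11))) = √(1228 + (½)*(1/11)*21/12) = √(1228 + (½)*(1/11)*(1/12)*21) = √(1228 + 7/88) = √(108071/88) = √2377562/44 ≈ 35.044)
S*W = -√2377562/22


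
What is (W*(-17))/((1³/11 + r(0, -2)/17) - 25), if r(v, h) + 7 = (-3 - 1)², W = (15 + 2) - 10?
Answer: 22253/4559 ≈ 4.8811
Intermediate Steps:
W = 7 (W = 17 - 10 = 7)
r(v, h) = 9 (r(v, h) = -7 + (-3 - 1)² = -7 + (-4)² = -7 + 16 = 9)
(W*(-17))/((1³/11 + r(0, -2)/17) - 25) = (7*(-17))/((1³/11 + 9/17) - 25) = -119/((1*(1/11) + 9*(1/17)) - 25) = -119/((1/11 + 9/17) - 25) = -119/(116/187 - 25) = -119/(-4559/187) = -119*(-187/4559) = 22253/4559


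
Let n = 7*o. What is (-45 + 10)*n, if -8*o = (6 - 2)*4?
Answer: 490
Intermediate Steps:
o = -2 (o = -(6 - 2)*4/8 = -4/2 = -1/8*16 = -2)
n = -14 (n = 7*(-2) = -14)
(-45 + 10)*n = (-45 + 10)*(-14) = -35*(-14) = 490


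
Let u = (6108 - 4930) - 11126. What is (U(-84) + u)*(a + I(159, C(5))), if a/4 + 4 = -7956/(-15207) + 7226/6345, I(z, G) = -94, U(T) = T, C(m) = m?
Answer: 11115744968416/10720935 ≈ 1.0368e+6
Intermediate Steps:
u = -9948 (u = 1178 - 11126 = -9948)
a = -300782744/32162805 (a = -16 + 4*(-7956/(-15207) + 7226/6345) = -16 + 4*(-7956*(-1/15207) + 7226*(1/6345)) = -16 + 4*(2652/5069 + 7226/6345) = -16 + 4*(53455534/32162805) = -16 + 213822136/32162805 = -300782744/32162805 ≈ -9.3519)
(U(-84) + u)*(a + I(159, C(5))) = (-84 - 9948)*(-300782744/32162805 - 94) = -10032*(-3324086414/32162805) = 11115744968416/10720935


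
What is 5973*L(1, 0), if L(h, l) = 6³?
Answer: 1290168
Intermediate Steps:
L(h, l) = 216
5973*L(1, 0) = 5973*216 = 1290168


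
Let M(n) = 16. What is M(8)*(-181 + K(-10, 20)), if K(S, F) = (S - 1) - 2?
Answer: -3104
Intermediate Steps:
K(S, F) = -3 + S (K(S, F) = (-1 + S) - 2 = -3 + S)
M(8)*(-181 + K(-10, 20)) = 16*(-181 + (-3 - 10)) = 16*(-181 - 13) = 16*(-194) = -3104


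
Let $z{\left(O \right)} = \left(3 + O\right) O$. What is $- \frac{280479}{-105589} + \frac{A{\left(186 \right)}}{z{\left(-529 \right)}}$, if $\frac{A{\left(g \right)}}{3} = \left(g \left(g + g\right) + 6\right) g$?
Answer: $\frac{2077548988371}{14690280803} \approx 141.42$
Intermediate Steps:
$z{\left(O \right)} = O \left(3 + O\right)$
$A{\left(g \right)} = 3 g \left(6 + 2 g^{2}\right)$ ($A{\left(g \right)} = 3 \left(g \left(g + g\right) + 6\right) g = 3 \left(g 2 g + 6\right) g = 3 \left(2 g^{2} + 6\right) g = 3 \left(6 + 2 g^{2}\right) g = 3 g \left(6 + 2 g^{2}\right)$)
$- \frac{280479}{-105589} + \frac{A{\left(186 \right)}}{z{\left(-529 \right)}} = - \frac{280479}{-105589} + \frac{6 \cdot 186 \left(3 + 186^{2}\right)}{\left(-529\right) \left(3 - 529\right)} = \left(-280479\right) \left(- \frac{1}{105589}\right) + \frac{6 \cdot 186 \left(3 + 34596\right)}{\left(-529\right) \left(-526\right)} = \frac{280479}{105589} + \frac{6 \cdot 186 \cdot 34599}{278254} = \frac{280479}{105589} + 38612484 \cdot \frac{1}{278254} = \frac{280479}{105589} + \frac{19306242}{139127} = \frac{2077548988371}{14690280803}$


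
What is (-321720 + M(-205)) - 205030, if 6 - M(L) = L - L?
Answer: -526744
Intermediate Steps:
M(L) = 6 (M(L) = 6 - (L - L) = 6 - 1*0 = 6 + 0 = 6)
(-321720 + M(-205)) - 205030 = (-321720 + 6) - 205030 = -321714 - 205030 = -526744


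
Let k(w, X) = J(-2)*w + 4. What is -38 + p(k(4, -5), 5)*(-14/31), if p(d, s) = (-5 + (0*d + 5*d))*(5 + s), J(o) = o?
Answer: 2322/31 ≈ 74.903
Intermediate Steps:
k(w, X) = 4 - 2*w (k(w, X) = -2*w + 4 = 4 - 2*w)
p(d, s) = (-5 + 5*d)*(5 + s) (p(d, s) = (-5 + (0 + 5*d))*(5 + s) = (-5 + 5*d)*(5 + s))
-38 + p(k(4, -5), 5)*(-14/31) = -38 + (-25 - 5*5 + 25*(4 - 2*4) + 5*(4 - 2*4)*5)*(-14/31) = -38 + (-25 - 25 + 25*(4 - 8) + 5*(4 - 8)*5)*(-14*1/31) = -38 + (-25 - 25 + 25*(-4) + 5*(-4)*5)*(-14/31) = -38 + (-25 - 25 - 100 - 100)*(-14/31) = -38 - 250*(-14/31) = -38 + 3500/31 = 2322/31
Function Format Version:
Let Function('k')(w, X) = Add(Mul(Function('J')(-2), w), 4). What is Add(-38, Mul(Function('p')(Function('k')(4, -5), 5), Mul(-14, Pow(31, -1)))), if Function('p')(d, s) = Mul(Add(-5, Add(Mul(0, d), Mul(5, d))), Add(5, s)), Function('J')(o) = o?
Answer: Rational(2322, 31) ≈ 74.903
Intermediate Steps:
Function('k')(w, X) = Add(4, Mul(-2, w)) (Function('k')(w, X) = Add(Mul(-2, w), 4) = Add(4, Mul(-2, w)))
Function('p')(d, s) = Mul(Add(-5, Mul(5, d)), Add(5, s)) (Function('p')(d, s) = Mul(Add(-5, Add(0, Mul(5, d))), Add(5, s)) = Mul(Add(-5, Mul(5, d)), Add(5, s)))
Add(-38, Mul(Function('p')(Function('k')(4, -5), 5), Mul(-14, Pow(31, -1)))) = Add(-38, Mul(Add(-25, Mul(-5, 5), Mul(25, Add(4, Mul(-2, 4))), Mul(5, Add(4, Mul(-2, 4)), 5)), Mul(-14, Pow(31, -1)))) = Add(-38, Mul(Add(-25, -25, Mul(25, Add(4, -8)), Mul(5, Add(4, -8), 5)), Mul(-14, Rational(1, 31)))) = Add(-38, Mul(Add(-25, -25, Mul(25, -4), Mul(5, -4, 5)), Rational(-14, 31))) = Add(-38, Mul(Add(-25, -25, -100, -100), Rational(-14, 31))) = Add(-38, Mul(-250, Rational(-14, 31))) = Add(-38, Rational(3500, 31)) = Rational(2322, 31)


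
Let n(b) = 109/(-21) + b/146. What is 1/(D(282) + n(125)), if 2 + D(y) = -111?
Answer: -3066/359747 ≈ -0.0085227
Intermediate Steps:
D(y) = -113 (D(y) = -2 - 111 = -113)
n(b) = -109/21 + b/146 (n(b) = 109*(-1/21) + b*(1/146) = -109/21 + b/146)
1/(D(282) + n(125)) = 1/(-113 + (-109/21 + (1/146)*125)) = 1/(-113 + (-109/21 + 125/146)) = 1/(-113 - 13289/3066) = 1/(-359747/3066) = -3066/359747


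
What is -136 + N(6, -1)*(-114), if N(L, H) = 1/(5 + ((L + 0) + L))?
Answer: -2426/17 ≈ -142.71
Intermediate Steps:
N(L, H) = 1/(5 + 2*L) (N(L, H) = 1/(5 + (L + L)) = 1/(5 + 2*L))
-136 + N(6, -1)*(-114) = -136 - 114/(5 + 2*6) = -136 - 114/(5 + 12) = -136 - 114/17 = -2426/17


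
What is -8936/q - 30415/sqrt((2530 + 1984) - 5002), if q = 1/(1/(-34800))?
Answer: 1117/4350 + 30415*I*sqrt(122)/244 ≈ 0.25678 + 1376.8*I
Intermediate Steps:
q = -34800 (q = 1/(-1/34800) = -34800)
-8936/q - 30415/sqrt((2530 + 1984) - 5002) = -8936/(-34800) - 30415/sqrt((2530 + 1984) - 5002) = -8936*(-1/34800) - 30415/sqrt(4514 - 5002) = 1117/4350 - 30415*(-I*sqrt(122)/244) = 1117/4350 - (-30415)*I*sqrt(122)/244 = 1117/4350 + 30415*I*sqrt(122)/244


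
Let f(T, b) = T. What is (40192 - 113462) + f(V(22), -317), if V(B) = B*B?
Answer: -72786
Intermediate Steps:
V(B) = B**2
(40192 - 113462) + f(V(22), -317) = (40192 - 113462) + 22**2 = -73270 + 484 = -72786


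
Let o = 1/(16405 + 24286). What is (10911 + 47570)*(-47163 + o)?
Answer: -112231450388992/40691 ≈ -2.7581e+9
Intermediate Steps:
o = 1/40691 ≈ 2.4575e-5
(10911 + 47570)*(-47163 + o) = (10911 + 47570)*(-47163 + 1/40691) = 58481*(-1919109632/40691) = -112231450388992/40691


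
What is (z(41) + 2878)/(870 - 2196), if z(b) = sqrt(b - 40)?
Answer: -2879/1326 ≈ -2.1712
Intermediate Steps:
z(b) = sqrt(-40 + b)
(z(41) + 2878)/(870 - 2196) = (sqrt(-40 + 41) + 2878)/(870 - 2196) = (sqrt(1) + 2878)/(-1326) = (1 + 2878)*(-1/1326) = 2879*(-1/1326) = -2879/1326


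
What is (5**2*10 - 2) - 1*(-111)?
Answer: 359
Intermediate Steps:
(5**2*10 - 2) - 1*(-111) = (25*10 - 2) + 111 = (250 - 2) + 111 = 248 + 111 = 359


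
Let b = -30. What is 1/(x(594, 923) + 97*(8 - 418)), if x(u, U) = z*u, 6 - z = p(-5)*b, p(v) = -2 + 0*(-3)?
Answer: -1/71846 ≈ -1.3919e-5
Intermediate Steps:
p(v) = -2 (p(v) = -2 + 0 = -2)
z = -54 (z = 6 - (-2)*(-30) = 6 - 1*60 = 6 - 60 = -54)
x(u, U) = -54*u
1/(x(594, 923) + 97*(8 - 418)) = 1/(-54*594 + 97*(8 - 418)) = 1/(-32076 + 97*(-410)) = 1/(-32076 - 39770) = 1/(-71846) = -1/71846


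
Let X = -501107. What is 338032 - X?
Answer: 839139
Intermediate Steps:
338032 - X = 338032 - 1*(-501107) = 338032 + 501107 = 839139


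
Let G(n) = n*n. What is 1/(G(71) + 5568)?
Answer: 1/10609 ≈ 9.4260e-5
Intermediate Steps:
G(n) = n²
1/(G(71) + 5568) = 1/(71² + 5568) = 1/(5041 + 5568) = 1/10609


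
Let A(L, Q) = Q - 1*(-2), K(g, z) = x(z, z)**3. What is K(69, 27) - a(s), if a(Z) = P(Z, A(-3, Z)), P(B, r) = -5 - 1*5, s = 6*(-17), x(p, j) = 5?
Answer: 135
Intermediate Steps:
K(g, z) = 125 (K(g, z) = 5**3 = 125)
A(L, Q) = 2 + Q (A(L, Q) = Q + 2 = 2 + Q)
s = -102
P(B, r) = -10 (P(B, r) = -5 - 5 = -10)
a(Z) = -10
K(69, 27) - a(s) = 125 - 1*(-10) = 125 + 10 = 135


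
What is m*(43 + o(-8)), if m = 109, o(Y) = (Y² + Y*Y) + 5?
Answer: 19184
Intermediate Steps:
o(Y) = 5 + 2*Y² (o(Y) = (Y² + Y²) + 5 = 2*Y² + 5 = 5 + 2*Y²)
m*(43 + o(-8)) = 109*(43 + (5 + 2*(-8)²)) = 109*(43 + (5 + 2*64)) = 109*(43 + (5 + 128)) = 109*(43 + 133) = 109*176 = 19184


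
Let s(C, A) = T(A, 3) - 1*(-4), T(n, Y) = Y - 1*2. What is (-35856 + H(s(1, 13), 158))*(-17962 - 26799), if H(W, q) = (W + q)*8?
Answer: 1546582072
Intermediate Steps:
T(n, Y) = -2 + Y (T(n, Y) = Y - 2 = -2 + Y)
s(C, A) = 5 (s(C, A) = (-2 + 3) - 1*(-4) = 1 + 4 = 5)
H(W, q) = 8*W + 8*q
(-35856 + H(s(1, 13), 158))*(-17962 - 26799) = (-35856 + (8*5 + 8*158))*(-17962 - 26799) = (-35856 + (40 + 1264))*(-44761) = (-35856 + 1304)*(-44761) = -34552*(-44761) = 1546582072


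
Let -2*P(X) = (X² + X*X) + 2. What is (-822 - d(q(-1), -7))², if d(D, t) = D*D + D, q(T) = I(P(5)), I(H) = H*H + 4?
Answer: 215205065604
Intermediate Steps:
P(X) = -1 - X² (P(X) = -((X² + X*X) + 2)/2 = -((X² + X²) + 2)/2 = -(2*X² + 2)/2 = -(2 + 2*X²)/2 = -1 - X²)
I(H) = 4 + H² (I(H) = H² + 4 = 4 + H²)
q(T) = 680 (q(T) = 4 + (-1 - 1*5²)² = 4 + (-1 - 1*25)² = 4 + (-1 - 25)² = 4 + (-26)² = 4 + 676 = 680)
d(D, t) = D + D² (d(D, t) = D² + D = D + D²)
(-822 - d(q(-1), -7))² = (-822 - 680*(1 + 680))² = (-822 - 680*681)² = (-822 - 1*463080)² = (-822 - 463080)² = (-463902)² = 215205065604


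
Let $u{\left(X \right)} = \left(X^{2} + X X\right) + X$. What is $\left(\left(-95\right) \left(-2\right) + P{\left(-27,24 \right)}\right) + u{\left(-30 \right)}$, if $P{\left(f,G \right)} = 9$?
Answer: $1969$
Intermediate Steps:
$u{\left(X \right)} = X + 2 X^{2}$ ($u{\left(X \right)} = \left(X^{2} + X^{2}\right) + X = 2 X^{2} + X = X + 2 X^{2}$)
$\left(\left(-95\right) \left(-2\right) + P{\left(-27,24 \right)}\right) + u{\left(-30 \right)} = \left(\left(-95\right) \left(-2\right) + 9\right) - 30 \left(1 + 2 \left(-30\right)\right) = \left(190 + 9\right) - 30 \left(1 - 60\right) = 199 - -1770 = 199 + 1770 = 1969$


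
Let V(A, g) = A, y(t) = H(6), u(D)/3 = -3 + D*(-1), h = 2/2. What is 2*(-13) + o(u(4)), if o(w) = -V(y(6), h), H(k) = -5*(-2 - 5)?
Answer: -61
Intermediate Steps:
h = 1 (h = 2*(½) = 1)
H(k) = 35 (H(k) = -5*(-7) = 35)
u(D) = -9 - 3*D (u(D) = 3*(-3 + D*(-1)) = 3*(-3 - D) = -9 - 3*D)
y(t) = 35
o(w) = -35 (o(w) = -1*35 = -35)
2*(-13) + o(u(4)) = 2*(-13) - 35 = -26 - 35 = -61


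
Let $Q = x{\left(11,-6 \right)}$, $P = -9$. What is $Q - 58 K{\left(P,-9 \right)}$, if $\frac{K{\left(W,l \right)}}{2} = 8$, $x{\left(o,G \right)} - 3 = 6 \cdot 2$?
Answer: $-913$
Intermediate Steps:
$x{\left(o,G \right)} = 15$ ($x{\left(o,G \right)} = 3 + 6 \cdot 2 = 3 + 12 = 15$)
$K{\left(W,l \right)} = 16$ ($K{\left(W,l \right)} = 2 \cdot 8 = 16$)
$Q = 15$
$Q - 58 K{\left(P,-9 \right)} = 15 - 928 = -913$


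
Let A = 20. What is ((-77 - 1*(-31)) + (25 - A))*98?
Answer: -4018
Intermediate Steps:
((-77 - 1*(-31)) + (25 - A))*98 = ((-77 - 1*(-31)) + (25 - 1*20))*98 = ((-77 + 31) + (25 - 20))*98 = (-46 + 5)*98 = -41*98 = -4018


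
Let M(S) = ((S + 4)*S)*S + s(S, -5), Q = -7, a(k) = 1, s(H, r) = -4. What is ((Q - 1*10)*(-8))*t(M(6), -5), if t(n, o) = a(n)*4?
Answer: 544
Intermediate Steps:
M(S) = -4 + S**2*(4 + S) (M(S) = ((S + 4)*S)*S - 4 = ((4 + S)*S)*S - 4 = (S*(4 + S))*S - 4 = S**2*(4 + S) - 4 = -4 + S**2*(4 + S))
t(n, o) = 4 (t(n, o) = 1*4 = 4)
((Q - 1*10)*(-8))*t(M(6), -5) = ((-7 - 1*10)*(-8))*4 = ((-7 - 10)*(-8))*4 = -17*(-8)*4 = 136*4 = 544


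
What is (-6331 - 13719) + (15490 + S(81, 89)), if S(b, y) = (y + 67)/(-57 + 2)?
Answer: -250956/55 ≈ -4562.8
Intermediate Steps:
S(b, y) = -67/55 - y/55 (S(b, y) = (67 + y)/(-55) = (67 + y)*(-1/55) = -67/55 - y/55)
(-6331 - 13719) + (15490 + S(81, 89)) = (-6331 - 13719) + (15490 + (-67/55 - 1/55*89)) = -20050 + (15490 + (-67/55 - 89/55)) = -20050 + (15490 - 156/55) = -20050 + 851794/55 = -250956/55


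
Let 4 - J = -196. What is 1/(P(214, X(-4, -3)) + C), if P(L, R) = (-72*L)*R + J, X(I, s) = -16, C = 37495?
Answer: 1/284223 ≈ 3.5184e-6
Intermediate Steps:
J = 200 (J = 4 - 1*(-196) = 4 + 196 = 200)
P(L, R) = 200 - 72*L*R (P(L, R) = (-72*L)*R + 200 = -72*L*R + 200 = 200 - 72*L*R)
1/(P(214, X(-4, -3)) + C) = 1/((200 - 72*214*(-16)) + 37495) = 1/((200 + 246528) + 37495) = 1/(246728 + 37495) = 1/284223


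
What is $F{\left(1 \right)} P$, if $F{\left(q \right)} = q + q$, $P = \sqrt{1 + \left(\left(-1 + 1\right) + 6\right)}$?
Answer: $2 \sqrt{7} \approx 5.2915$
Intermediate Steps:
$P = \sqrt{7}$ ($P = \sqrt{1 + \left(0 + 6\right)} = \sqrt{1 + 6} = \sqrt{7} \approx 2.6458$)
$F{\left(q \right)} = 2 q$
$F{\left(1 \right)} P = 2 \cdot 1 \sqrt{7} = 2 \sqrt{7}$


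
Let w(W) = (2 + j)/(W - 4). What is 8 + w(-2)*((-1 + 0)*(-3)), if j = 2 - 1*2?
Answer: 7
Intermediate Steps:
j = 0 (j = 2 - 2 = 0)
w(W) = 2/(-4 + W) (w(W) = (2 + 0)/(W - 4) = 2/(-4 + W))
8 + w(-2)*((-1 + 0)*(-3)) = 8 + (2/(-4 - 2))*((-1 + 0)*(-3)) = 8 + (2/(-6))*(-1*(-3)) = 8 + (2*(-1/6))*3 = 8 - 1/3*3 = 8 - 1 = 7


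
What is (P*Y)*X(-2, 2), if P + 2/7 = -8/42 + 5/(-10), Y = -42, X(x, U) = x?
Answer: -82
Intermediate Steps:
P = -41/42 (P = -2/7 + (-8/42 + 5/(-10)) = -2/7 + (-8*1/42 + 5*(-1/10)) = -2/7 + (-4/21 - 1/2) = -2/7 - 29/42 = -41/42 ≈ -0.97619)
(P*Y)*X(-2, 2) = -41/42*(-42)*(-2) = 41*(-2) = -82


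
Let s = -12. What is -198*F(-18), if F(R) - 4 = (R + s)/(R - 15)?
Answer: -972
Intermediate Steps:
F(R) = 4 + (-12 + R)/(-15 + R) (F(R) = 4 + (R - 12)/(R - 15) = 4 + (-12 + R)/(-15 + R))
-198*F(-18) = -198*(-72 + 5*(-18))/(-15 - 18) = -198*(-72 - 90)/(-33) = -(-6)*(-162) = -198*54/11 = -972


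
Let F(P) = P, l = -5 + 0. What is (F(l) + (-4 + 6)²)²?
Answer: 1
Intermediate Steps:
l = -5
(F(l) + (-4 + 6)²)² = (-5 + (-4 + 6)²)² = (-5 + 2²)² = (-5 + 4)² = (-1)² = 1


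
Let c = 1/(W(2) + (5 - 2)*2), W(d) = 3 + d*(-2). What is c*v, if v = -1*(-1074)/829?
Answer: 1074/4145 ≈ 0.25911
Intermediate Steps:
v = 1074/829 (v = 1074*(1/829) = 1074/829 ≈ 1.2955)
W(d) = 3 - 2*d
c = ⅕ (c = 1/((3 - 2*2) + (5 - 2)*2) = 1/((3 - 4) + 3*2) = 1/(-1 + 6) = 1/5 = ⅕ ≈ 0.20000)
c*v = (⅕)*(1074/829) = 1074/4145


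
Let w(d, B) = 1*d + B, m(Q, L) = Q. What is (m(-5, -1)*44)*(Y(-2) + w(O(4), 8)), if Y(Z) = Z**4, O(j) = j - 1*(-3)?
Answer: -6820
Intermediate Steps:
O(j) = 3 + j (O(j) = j + 3 = 3 + j)
w(d, B) = B + d (w(d, B) = d + B = B + d)
(m(-5, -1)*44)*(Y(-2) + w(O(4), 8)) = (-5*44)*((-2)**4 + (8 + (3 + 4))) = -220*(16 + (8 + 7)) = -220*(16 + 15) = -220*31 = -6820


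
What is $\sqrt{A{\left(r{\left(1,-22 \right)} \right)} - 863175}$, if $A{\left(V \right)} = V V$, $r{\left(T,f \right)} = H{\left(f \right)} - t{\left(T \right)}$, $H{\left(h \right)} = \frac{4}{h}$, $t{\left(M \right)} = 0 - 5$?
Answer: $\frac{i \sqrt{104441366}}{11} \approx 929.06 i$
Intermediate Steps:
$t{\left(M \right)} = -5$
$r{\left(T,f \right)} = 5 + \frac{4}{f}$ ($r{\left(T,f \right)} = \frac{4}{f} - -5 = \frac{4}{f} + 5 = 5 + \frac{4}{f}$)
$A{\left(V \right)} = V^{2}$
$\sqrt{A{\left(r{\left(1,-22 \right)} \right)} - 863175} = \sqrt{\left(5 + \frac{4}{-22}\right)^{2} - 863175} = \sqrt{\left(5 + 4 \left(- \frac{1}{22}\right)\right)^{2} - 863175} = \sqrt{\left(5 - \frac{2}{11}\right)^{2} - 863175} = \sqrt{\left(\frac{53}{11}\right)^{2} - 863175} = \sqrt{\frac{2809}{121} - 863175} = \sqrt{- \frac{104441366}{121}} = \frac{i \sqrt{104441366}}{11}$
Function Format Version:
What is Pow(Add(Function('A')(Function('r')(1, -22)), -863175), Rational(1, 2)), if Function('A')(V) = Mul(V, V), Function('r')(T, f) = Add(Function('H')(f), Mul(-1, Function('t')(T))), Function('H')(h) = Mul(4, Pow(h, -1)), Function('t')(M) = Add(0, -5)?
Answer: Mul(Rational(1, 11), I, Pow(104441366, Rational(1, 2))) ≈ Mul(929.06, I)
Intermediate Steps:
Function('t')(M) = -5
Function('r')(T, f) = Add(5, Mul(4, Pow(f, -1))) (Function('r')(T, f) = Add(Mul(4, Pow(f, -1)), Mul(-1, -5)) = Add(Mul(4, Pow(f, -1)), 5) = Add(5, Mul(4, Pow(f, -1))))
Function('A')(V) = Pow(V, 2)
Pow(Add(Function('A')(Function('r')(1, -22)), -863175), Rational(1, 2)) = Pow(Add(Pow(Add(5, Mul(4, Pow(-22, -1))), 2), -863175), Rational(1, 2)) = Pow(Add(Pow(Add(5, Mul(4, Rational(-1, 22))), 2), -863175), Rational(1, 2)) = Pow(Add(Pow(Add(5, Rational(-2, 11)), 2), -863175), Rational(1, 2)) = Pow(Add(Pow(Rational(53, 11), 2), -863175), Rational(1, 2)) = Pow(Add(Rational(2809, 121), -863175), Rational(1, 2)) = Pow(Rational(-104441366, 121), Rational(1, 2)) = Mul(Rational(1, 11), I, Pow(104441366, Rational(1, 2)))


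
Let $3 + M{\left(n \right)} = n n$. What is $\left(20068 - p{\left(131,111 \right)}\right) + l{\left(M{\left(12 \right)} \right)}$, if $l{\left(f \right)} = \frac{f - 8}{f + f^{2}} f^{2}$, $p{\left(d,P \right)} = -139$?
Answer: $\frac{2888147}{142} \approx 20339.0$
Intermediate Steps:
$M{\left(n \right)} = -3 + n^{2}$ ($M{\left(n \right)} = -3 + n n = -3 + n^{2}$)
$l{\left(f \right)} = \frac{f^{2} \left(-8 + f\right)}{f + f^{2}}$ ($l{\left(f \right)} = \frac{-8 + f}{f + f^{2}} f^{2} = \frac{f^{2} \left(-8 + f\right)}{f + f^{2}}$)
$\left(20068 - p{\left(131,111 \right)}\right) + l{\left(M{\left(12 \right)} \right)} = \left(20068 - -139\right) + \frac{\left(-3 + 12^{2}\right) \left(-8 - \left(3 - 12^{2}\right)\right)}{1 - \left(3 - 12^{2}\right)} = \left(20068 + 139\right) + \frac{\left(-3 + 144\right) \left(-8 + \left(-3 + 144\right)\right)}{1 + \left(-3 + 144\right)} = 20207 + \frac{141 \left(-8 + 141\right)}{1 + 141} = 20207 + 141 \cdot \frac{1}{142} \cdot 133 = 20207 + \frac{18753}{142} = \frac{2888147}{142}$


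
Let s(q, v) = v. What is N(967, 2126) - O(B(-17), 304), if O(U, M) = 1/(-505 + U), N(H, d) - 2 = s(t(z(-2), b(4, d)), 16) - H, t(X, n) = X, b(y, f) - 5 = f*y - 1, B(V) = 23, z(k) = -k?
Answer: -457417/482 ≈ -949.00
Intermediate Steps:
b(y, f) = 4 + f*y (b(y, f) = 5 + (f*y - 1) = 5 + (-1 + f*y) = 4 + f*y)
N(H, d) = 18 - H (N(H, d) = 2 + (16 - H) = 18 - H)
N(967, 2126) - O(B(-17), 304) = (18 - 1*967) - 1/(-505 + 23) = (18 - 967) - 1/(-482) = -949 - 1*(-1/482) = -949 + 1/482 = -457417/482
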